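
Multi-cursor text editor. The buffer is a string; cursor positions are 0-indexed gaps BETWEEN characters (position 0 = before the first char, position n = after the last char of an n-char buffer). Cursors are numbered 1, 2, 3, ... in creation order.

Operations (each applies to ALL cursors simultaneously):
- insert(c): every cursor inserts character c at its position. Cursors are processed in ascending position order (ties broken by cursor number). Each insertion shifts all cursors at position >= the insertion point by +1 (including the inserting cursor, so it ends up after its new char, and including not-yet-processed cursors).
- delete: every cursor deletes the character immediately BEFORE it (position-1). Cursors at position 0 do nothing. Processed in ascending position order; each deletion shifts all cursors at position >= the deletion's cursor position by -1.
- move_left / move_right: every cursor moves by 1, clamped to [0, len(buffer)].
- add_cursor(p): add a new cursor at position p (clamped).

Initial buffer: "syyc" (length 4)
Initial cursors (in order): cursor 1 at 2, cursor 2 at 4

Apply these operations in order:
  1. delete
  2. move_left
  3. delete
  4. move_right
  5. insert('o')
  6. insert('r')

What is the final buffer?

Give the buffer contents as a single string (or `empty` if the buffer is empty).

After op 1 (delete): buffer="sy" (len 2), cursors c1@1 c2@2, authorship ..
After op 2 (move_left): buffer="sy" (len 2), cursors c1@0 c2@1, authorship ..
After op 3 (delete): buffer="y" (len 1), cursors c1@0 c2@0, authorship .
After op 4 (move_right): buffer="y" (len 1), cursors c1@1 c2@1, authorship .
After op 5 (insert('o')): buffer="yoo" (len 3), cursors c1@3 c2@3, authorship .12
After op 6 (insert('r')): buffer="yoorr" (len 5), cursors c1@5 c2@5, authorship .1212

Answer: yoorr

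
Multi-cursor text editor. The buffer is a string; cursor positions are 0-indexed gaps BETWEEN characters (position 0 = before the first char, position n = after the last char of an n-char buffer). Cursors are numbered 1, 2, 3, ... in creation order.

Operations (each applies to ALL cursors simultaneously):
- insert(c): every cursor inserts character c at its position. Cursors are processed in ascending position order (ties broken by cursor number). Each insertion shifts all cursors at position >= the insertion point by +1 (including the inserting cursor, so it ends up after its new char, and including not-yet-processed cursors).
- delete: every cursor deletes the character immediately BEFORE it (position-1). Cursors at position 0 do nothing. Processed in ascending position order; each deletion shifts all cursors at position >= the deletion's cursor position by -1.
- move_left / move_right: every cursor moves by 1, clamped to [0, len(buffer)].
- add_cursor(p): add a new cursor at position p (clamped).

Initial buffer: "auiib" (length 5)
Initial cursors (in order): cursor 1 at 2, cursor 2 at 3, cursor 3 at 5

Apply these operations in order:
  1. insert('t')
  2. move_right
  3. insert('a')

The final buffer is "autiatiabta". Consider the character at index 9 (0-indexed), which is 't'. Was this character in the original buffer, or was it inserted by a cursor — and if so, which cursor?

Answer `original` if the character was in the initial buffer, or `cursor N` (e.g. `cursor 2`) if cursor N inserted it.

Answer: cursor 3

Derivation:
After op 1 (insert('t')): buffer="autitibt" (len 8), cursors c1@3 c2@5 c3@8, authorship ..1.2..3
After op 2 (move_right): buffer="autitibt" (len 8), cursors c1@4 c2@6 c3@8, authorship ..1.2..3
After op 3 (insert('a')): buffer="autiatiabta" (len 11), cursors c1@5 c2@8 c3@11, authorship ..1.12.2.33
Authorship (.=original, N=cursor N): . . 1 . 1 2 . 2 . 3 3
Index 9: author = 3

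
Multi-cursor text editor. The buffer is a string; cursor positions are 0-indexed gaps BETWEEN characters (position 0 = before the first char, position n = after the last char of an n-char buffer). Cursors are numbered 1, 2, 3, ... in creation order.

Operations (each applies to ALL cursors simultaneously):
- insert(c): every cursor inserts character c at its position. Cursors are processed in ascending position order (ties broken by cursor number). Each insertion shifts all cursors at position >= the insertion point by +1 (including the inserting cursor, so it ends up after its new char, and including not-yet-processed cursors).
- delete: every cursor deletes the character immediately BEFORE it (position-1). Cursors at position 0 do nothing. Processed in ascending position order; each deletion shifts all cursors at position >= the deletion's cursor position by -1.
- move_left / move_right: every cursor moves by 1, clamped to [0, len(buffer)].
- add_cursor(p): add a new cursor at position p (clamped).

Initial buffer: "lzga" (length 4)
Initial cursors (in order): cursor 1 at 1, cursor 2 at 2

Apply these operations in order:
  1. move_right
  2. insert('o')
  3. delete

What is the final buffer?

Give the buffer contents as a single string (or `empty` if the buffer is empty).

Answer: lzga

Derivation:
After op 1 (move_right): buffer="lzga" (len 4), cursors c1@2 c2@3, authorship ....
After op 2 (insert('o')): buffer="lzogoa" (len 6), cursors c1@3 c2@5, authorship ..1.2.
After op 3 (delete): buffer="lzga" (len 4), cursors c1@2 c2@3, authorship ....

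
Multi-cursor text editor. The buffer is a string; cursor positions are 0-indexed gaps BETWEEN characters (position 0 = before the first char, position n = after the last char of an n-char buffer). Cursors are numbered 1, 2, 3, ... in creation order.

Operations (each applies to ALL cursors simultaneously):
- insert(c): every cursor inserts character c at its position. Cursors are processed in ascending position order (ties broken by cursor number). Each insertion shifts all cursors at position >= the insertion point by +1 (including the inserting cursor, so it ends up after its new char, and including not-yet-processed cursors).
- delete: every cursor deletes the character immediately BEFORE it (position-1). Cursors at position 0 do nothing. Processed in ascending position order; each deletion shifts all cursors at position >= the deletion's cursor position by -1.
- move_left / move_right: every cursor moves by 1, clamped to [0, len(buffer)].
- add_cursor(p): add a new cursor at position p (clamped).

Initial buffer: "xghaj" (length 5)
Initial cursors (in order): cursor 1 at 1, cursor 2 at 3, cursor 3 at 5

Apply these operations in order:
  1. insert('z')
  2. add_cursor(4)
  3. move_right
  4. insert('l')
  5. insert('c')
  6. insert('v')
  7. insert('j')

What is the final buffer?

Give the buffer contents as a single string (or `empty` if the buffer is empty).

Answer: xzglcvjhzlcvjalcvjjzlcvj

Derivation:
After op 1 (insert('z')): buffer="xzghzajz" (len 8), cursors c1@2 c2@5 c3@8, authorship .1..2..3
After op 2 (add_cursor(4)): buffer="xzghzajz" (len 8), cursors c1@2 c4@4 c2@5 c3@8, authorship .1..2..3
After op 3 (move_right): buffer="xzghzajz" (len 8), cursors c1@3 c4@5 c2@6 c3@8, authorship .1..2..3
After op 4 (insert('l')): buffer="xzglhzlaljzl" (len 12), cursors c1@4 c4@7 c2@9 c3@12, authorship .1.1.24.2.33
After op 5 (insert('c')): buffer="xzglchzlcalcjzlc" (len 16), cursors c1@5 c4@9 c2@12 c3@16, authorship .1.11.244.22.333
After op 6 (insert('v')): buffer="xzglcvhzlcvalcvjzlcv" (len 20), cursors c1@6 c4@11 c2@15 c3@20, authorship .1.111.2444.222.3333
After op 7 (insert('j')): buffer="xzglcvjhzlcvjalcvjjzlcvj" (len 24), cursors c1@7 c4@13 c2@18 c3@24, authorship .1.1111.24444.2222.33333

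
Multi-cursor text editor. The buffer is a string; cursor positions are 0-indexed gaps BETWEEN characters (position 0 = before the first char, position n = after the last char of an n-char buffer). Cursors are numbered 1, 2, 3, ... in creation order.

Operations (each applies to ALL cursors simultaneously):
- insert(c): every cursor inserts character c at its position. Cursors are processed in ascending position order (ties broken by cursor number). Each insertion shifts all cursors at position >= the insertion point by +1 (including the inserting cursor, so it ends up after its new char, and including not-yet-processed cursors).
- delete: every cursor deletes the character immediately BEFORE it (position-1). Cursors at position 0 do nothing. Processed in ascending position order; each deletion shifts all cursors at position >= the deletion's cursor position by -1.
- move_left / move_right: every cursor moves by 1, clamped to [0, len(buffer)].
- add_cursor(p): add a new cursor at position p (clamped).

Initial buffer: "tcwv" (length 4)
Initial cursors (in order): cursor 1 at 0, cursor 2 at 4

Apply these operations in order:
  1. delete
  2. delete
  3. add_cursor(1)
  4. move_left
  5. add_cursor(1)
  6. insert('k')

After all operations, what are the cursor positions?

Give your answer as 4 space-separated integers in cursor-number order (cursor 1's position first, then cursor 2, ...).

Answer: 2 5 2 5

Derivation:
After op 1 (delete): buffer="tcw" (len 3), cursors c1@0 c2@3, authorship ...
After op 2 (delete): buffer="tc" (len 2), cursors c1@0 c2@2, authorship ..
After op 3 (add_cursor(1)): buffer="tc" (len 2), cursors c1@0 c3@1 c2@2, authorship ..
After op 4 (move_left): buffer="tc" (len 2), cursors c1@0 c3@0 c2@1, authorship ..
After op 5 (add_cursor(1)): buffer="tc" (len 2), cursors c1@0 c3@0 c2@1 c4@1, authorship ..
After op 6 (insert('k')): buffer="kktkkc" (len 6), cursors c1@2 c3@2 c2@5 c4@5, authorship 13.24.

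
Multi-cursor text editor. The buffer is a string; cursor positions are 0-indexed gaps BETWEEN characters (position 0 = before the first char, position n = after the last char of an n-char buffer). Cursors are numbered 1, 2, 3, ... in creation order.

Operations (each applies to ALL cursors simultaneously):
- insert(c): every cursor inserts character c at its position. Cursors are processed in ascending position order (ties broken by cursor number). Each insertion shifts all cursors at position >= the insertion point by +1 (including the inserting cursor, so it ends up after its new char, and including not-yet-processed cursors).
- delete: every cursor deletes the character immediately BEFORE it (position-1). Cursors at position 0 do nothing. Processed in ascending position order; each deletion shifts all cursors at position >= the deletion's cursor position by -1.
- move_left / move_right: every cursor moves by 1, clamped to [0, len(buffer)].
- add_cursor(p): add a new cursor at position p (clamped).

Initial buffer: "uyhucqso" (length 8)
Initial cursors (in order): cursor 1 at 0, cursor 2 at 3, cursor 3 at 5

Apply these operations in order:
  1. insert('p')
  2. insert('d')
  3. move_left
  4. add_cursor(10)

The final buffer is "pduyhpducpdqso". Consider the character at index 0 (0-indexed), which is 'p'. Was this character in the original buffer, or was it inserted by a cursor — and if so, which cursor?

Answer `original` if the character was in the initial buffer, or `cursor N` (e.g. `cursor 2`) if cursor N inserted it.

Answer: cursor 1

Derivation:
After op 1 (insert('p')): buffer="puyhpucpqso" (len 11), cursors c1@1 c2@5 c3@8, authorship 1...2..3...
After op 2 (insert('d')): buffer="pduyhpducpdqso" (len 14), cursors c1@2 c2@7 c3@11, authorship 11...22..33...
After op 3 (move_left): buffer="pduyhpducpdqso" (len 14), cursors c1@1 c2@6 c3@10, authorship 11...22..33...
After op 4 (add_cursor(10)): buffer="pduyhpducpdqso" (len 14), cursors c1@1 c2@6 c3@10 c4@10, authorship 11...22..33...
Authorship (.=original, N=cursor N): 1 1 . . . 2 2 . . 3 3 . . .
Index 0: author = 1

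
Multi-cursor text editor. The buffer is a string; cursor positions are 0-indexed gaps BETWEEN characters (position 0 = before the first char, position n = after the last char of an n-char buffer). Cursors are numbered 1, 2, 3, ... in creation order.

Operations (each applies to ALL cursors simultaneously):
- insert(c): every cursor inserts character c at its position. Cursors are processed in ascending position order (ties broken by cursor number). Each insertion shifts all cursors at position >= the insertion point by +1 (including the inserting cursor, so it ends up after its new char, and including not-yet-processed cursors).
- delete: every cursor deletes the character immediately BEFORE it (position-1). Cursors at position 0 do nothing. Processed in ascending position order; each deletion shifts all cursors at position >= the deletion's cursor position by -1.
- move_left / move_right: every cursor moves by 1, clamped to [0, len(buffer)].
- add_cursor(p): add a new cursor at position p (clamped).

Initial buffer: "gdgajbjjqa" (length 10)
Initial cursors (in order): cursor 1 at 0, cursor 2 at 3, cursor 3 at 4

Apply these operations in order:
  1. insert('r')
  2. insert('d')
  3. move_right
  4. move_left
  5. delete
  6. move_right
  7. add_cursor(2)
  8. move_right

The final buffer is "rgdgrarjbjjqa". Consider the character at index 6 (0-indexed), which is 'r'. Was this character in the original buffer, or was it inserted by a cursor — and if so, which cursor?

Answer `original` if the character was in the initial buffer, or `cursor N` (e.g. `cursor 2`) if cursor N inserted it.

After op 1 (insert('r')): buffer="rgdgrarjbjjqa" (len 13), cursors c1@1 c2@5 c3@7, authorship 1...2.3......
After op 2 (insert('d')): buffer="rdgdgrdardjbjjqa" (len 16), cursors c1@2 c2@7 c3@10, authorship 11...22.33......
After op 3 (move_right): buffer="rdgdgrdardjbjjqa" (len 16), cursors c1@3 c2@8 c3@11, authorship 11...22.33......
After op 4 (move_left): buffer="rdgdgrdardjbjjqa" (len 16), cursors c1@2 c2@7 c3@10, authorship 11...22.33......
After op 5 (delete): buffer="rgdgrarjbjjqa" (len 13), cursors c1@1 c2@5 c3@7, authorship 1...2.3......
After op 6 (move_right): buffer="rgdgrarjbjjqa" (len 13), cursors c1@2 c2@6 c3@8, authorship 1...2.3......
After op 7 (add_cursor(2)): buffer="rgdgrarjbjjqa" (len 13), cursors c1@2 c4@2 c2@6 c3@8, authorship 1...2.3......
After op 8 (move_right): buffer="rgdgrarjbjjqa" (len 13), cursors c1@3 c4@3 c2@7 c3@9, authorship 1...2.3......
Authorship (.=original, N=cursor N): 1 . . . 2 . 3 . . . . . .
Index 6: author = 3

Answer: cursor 3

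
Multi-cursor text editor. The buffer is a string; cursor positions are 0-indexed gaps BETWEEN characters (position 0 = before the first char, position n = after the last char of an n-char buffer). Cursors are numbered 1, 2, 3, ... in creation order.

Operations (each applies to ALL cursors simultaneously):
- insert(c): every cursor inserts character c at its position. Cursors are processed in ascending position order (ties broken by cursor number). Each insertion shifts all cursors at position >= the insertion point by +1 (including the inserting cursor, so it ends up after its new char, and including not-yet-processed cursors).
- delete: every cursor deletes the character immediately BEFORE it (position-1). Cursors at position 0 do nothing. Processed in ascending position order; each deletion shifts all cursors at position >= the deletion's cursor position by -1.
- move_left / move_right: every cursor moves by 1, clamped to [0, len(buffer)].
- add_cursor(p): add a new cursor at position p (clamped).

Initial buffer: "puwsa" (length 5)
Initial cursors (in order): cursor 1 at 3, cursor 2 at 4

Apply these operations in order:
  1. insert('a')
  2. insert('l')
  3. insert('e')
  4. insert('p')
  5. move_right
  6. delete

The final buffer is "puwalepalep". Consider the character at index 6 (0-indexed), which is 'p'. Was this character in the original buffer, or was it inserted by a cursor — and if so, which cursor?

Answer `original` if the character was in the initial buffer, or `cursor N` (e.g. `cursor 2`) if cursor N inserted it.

After op 1 (insert('a')): buffer="puwasaa" (len 7), cursors c1@4 c2@6, authorship ...1.2.
After op 2 (insert('l')): buffer="puwalsala" (len 9), cursors c1@5 c2@8, authorship ...11.22.
After op 3 (insert('e')): buffer="puwalesalea" (len 11), cursors c1@6 c2@10, authorship ...111.222.
After op 4 (insert('p')): buffer="puwalepsalepa" (len 13), cursors c1@7 c2@12, authorship ...1111.2222.
After op 5 (move_right): buffer="puwalepsalepa" (len 13), cursors c1@8 c2@13, authorship ...1111.2222.
After op 6 (delete): buffer="puwalepalep" (len 11), cursors c1@7 c2@11, authorship ...11112222
Authorship (.=original, N=cursor N): . . . 1 1 1 1 2 2 2 2
Index 6: author = 1

Answer: cursor 1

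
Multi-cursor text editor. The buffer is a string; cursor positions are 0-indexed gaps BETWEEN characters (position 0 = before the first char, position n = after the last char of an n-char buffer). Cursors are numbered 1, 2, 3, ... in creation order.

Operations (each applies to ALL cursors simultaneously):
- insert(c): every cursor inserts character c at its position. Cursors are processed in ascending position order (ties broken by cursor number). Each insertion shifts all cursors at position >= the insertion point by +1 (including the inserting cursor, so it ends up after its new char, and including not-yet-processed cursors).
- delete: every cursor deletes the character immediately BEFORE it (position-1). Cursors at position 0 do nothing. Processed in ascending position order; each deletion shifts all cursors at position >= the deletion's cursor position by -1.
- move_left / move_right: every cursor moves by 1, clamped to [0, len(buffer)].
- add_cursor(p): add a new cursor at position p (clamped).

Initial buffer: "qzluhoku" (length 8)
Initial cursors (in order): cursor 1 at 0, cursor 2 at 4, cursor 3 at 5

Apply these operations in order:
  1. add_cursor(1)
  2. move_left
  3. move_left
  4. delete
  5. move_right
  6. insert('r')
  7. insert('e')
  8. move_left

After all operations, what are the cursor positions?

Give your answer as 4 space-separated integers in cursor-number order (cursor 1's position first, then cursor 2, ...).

Answer: 4 9 9 4

Derivation:
After op 1 (add_cursor(1)): buffer="qzluhoku" (len 8), cursors c1@0 c4@1 c2@4 c3@5, authorship ........
After op 2 (move_left): buffer="qzluhoku" (len 8), cursors c1@0 c4@0 c2@3 c3@4, authorship ........
After op 3 (move_left): buffer="qzluhoku" (len 8), cursors c1@0 c4@0 c2@2 c3@3, authorship ........
After op 4 (delete): buffer="quhoku" (len 6), cursors c1@0 c4@0 c2@1 c3@1, authorship ......
After op 5 (move_right): buffer="quhoku" (len 6), cursors c1@1 c4@1 c2@2 c3@2, authorship ......
After op 6 (insert('r')): buffer="qrrurrhoku" (len 10), cursors c1@3 c4@3 c2@6 c3@6, authorship .14.23....
After op 7 (insert('e')): buffer="qrreeurreehoku" (len 14), cursors c1@5 c4@5 c2@10 c3@10, authorship .1414.2323....
After op 8 (move_left): buffer="qrreeurreehoku" (len 14), cursors c1@4 c4@4 c2@9 c3@9, authorship .1414.2323....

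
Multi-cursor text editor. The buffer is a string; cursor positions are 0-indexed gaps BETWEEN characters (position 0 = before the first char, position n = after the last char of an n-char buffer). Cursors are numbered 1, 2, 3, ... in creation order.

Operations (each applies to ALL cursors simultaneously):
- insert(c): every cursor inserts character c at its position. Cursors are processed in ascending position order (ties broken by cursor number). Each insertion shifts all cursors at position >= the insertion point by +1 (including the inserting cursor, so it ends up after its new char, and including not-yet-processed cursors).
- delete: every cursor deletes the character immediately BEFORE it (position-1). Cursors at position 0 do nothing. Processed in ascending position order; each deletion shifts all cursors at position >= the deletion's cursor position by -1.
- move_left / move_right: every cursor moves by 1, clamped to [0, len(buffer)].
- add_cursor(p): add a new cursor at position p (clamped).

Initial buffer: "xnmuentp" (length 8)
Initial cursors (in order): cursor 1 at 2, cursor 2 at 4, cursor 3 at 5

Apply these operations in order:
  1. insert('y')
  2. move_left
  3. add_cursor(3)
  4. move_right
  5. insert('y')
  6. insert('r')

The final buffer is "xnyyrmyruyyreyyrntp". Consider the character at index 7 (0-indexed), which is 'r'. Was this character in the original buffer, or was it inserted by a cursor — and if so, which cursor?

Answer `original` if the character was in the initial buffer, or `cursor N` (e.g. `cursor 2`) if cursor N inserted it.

After op 1 (insert('y')): buffer="xnymuyeyntp" (len 11), cursors c1@3 c2@6 c3@8, authorship ..1..2.3...
After op 2 (move_left): buffer="xnymuyeyntp" (len 11), cursors c1@2 c2@5 c3@7, authorship ..1..2.3...
After op 3 (add_cursor(3)): buffer="xnymuyeyntp" (len 11), cursors c1@2 c4@3 c2@5 c3@7, authorship ..1..2.3...
After op 4 (move_right): buffer="xnymuyeyntp" (len 11), cursors c1@3 c4@4 c2@6 c3@8, authorship ..1..2.3...
After op 5 (insert('y')): buffer="xnyymyuyyeyyntp" (len 15), cursors c1@4 c4@6 c2@9 c3@12, authorship ..11.4.22.33...
After op 6 (insert('r')): buffer="xnyyrmyruyyreyyrntp" (len 19), cursors c1@5 c4@8 c2@12 c3@16, authorship ..111.44.222.333...
Authorship (.=original, N=cursor N): . . 1 1 1 . 4 4 . 2 2 2 . 3 3 3 . . .
Index 7: author = 4

Answer: cursor 4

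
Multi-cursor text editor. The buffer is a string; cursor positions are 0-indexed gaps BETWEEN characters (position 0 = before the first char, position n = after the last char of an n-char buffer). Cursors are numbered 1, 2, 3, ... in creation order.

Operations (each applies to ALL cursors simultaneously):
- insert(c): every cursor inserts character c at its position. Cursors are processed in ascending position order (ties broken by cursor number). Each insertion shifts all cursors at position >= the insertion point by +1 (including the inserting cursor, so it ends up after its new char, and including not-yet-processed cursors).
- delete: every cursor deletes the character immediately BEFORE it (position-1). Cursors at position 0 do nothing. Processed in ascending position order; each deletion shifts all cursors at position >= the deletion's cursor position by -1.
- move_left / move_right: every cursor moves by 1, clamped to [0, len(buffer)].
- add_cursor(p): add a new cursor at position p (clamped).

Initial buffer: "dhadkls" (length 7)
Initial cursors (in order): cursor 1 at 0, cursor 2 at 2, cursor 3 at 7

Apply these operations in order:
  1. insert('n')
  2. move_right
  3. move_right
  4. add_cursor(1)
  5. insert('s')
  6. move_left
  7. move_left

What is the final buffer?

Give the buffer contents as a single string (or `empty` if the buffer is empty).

Answer: nsdhsnadsklsns

Derivation:
After op 1 (insert('n')): buffer="ndhnadklsn" (len 10), cursors c1@1 c2@4 c3@10, authorship 1..2.....3
After op 2 (move_right): buffer="ndhnadklsn" (len 10), cursors c1@2 c2@5 c3@10, authorship 1..2.....3
After op 3 (move_right): buffer="ndhnadklsn" (len 10), cursors c1@3 c2@6 c3@10, authorship 1..2.....3
After op 4 (add_cursor(1)): buffer="ndhnadklsn" (len 10), cursors c4@1 c1@3 c2@6 c3@10, authorship 1..2.....3
After op 5 (insert('s')): buffer="nsdhsnadsklsns" (len 14), cursors c4@2 c1@5 c2@9 c3@14, authorship 14..12..2...33
After op 6 (move_left): buffer="nsdhsnadsklsns" (len 14), cursors c4@1 c1@4 c2@8 c3@13, authorship 14..12..2...33
After op 7 (move_left): buffer="nsdhsnadsklsns" (len 14), cursors c4@0 c1@3 c2@7 c3@12, authorship 14..12..2...33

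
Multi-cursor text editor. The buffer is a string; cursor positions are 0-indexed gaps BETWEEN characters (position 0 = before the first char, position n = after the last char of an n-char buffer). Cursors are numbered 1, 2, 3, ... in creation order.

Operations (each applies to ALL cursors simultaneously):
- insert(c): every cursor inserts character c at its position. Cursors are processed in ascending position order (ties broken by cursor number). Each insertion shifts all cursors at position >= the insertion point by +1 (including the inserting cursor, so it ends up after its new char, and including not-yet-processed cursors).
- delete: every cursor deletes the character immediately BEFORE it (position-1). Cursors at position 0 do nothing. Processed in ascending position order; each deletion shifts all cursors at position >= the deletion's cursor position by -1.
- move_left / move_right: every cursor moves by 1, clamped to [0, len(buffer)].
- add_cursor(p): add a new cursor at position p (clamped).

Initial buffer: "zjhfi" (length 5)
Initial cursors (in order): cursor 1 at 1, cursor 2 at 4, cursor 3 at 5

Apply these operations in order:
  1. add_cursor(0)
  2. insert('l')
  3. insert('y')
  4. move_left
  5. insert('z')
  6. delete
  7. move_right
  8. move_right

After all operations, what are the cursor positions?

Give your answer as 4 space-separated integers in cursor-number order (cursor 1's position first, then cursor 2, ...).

Answer: 6 11 13 3

Derivation:
After op 1 (add_cursor(0)): buffer="zjhfi" (len 5), cursors c4@0 c1@1 c2@4 c3@5, authorship .....
After op 2 (insert('l')): buffer="lzljhflil" (len 9), cursors c4@1 c1@3 c2@7 c3@9, authorship 4.1...2.3
After op 3 (insert('y')): buffer="lyzlyjhflyily" (len 13), cursors c4@2 c1@5 c2@10 c3@13, authorship 44.11...22.33
After op 4 (move_left): buffer="lyzlyjhflyily" (len 13), cursors c4@1 c1@4 c2@9 c3@12, authorship 44.11...22.33
After op 5 (insert('z')): buffer="lzyzlzyjhflzyilzy" (len 17), cursors c4@2 c1@6 c2@12 c3@16, authorship 444.111...222.333
After op 6 (delete): buffer="lyzlyjhflyily" (len 13), cursors c4@1 c1@4 c2@9 c3@12, authorship 44.11...22.33
After op 7 (move_right): buffer="lyzlyjhflyily" (len 13), cursors c4@2 c1@5 c2@10 c3@13, authorship 44.11...22.33
After op 8 (move_right): buffer="lyzlyjhflyily" (len 13), cursors c4@3 c1@6 c2@11 c3@13, authorship 44.11...22.33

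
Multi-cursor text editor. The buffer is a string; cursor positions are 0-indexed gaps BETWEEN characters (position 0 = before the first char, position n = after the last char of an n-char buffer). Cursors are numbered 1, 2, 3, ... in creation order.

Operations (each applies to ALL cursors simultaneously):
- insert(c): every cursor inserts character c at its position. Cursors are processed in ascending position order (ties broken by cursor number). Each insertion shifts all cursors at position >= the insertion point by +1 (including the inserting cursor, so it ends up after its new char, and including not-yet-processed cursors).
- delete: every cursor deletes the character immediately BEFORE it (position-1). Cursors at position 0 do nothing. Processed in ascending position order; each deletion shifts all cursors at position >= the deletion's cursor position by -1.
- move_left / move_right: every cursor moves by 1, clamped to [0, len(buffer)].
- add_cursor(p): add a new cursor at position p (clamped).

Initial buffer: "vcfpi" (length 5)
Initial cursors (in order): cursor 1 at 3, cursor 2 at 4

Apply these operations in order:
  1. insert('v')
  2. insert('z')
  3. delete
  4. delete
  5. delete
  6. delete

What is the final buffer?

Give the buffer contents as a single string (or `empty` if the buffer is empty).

Answer: i

Derivation:
After op 1 (insert('v')): buffer="vcfvpvi" (len 7), cursors c1@4 c2@6, authorship ...1.2.
After op 2 (insert('z')): buffer="vcfvzpvzi" (len 9), cursors c1@5 c2@8, authorship ...11.22.
After op 3 (delete): buffer="vcfvpvi" (len 7), cursors c1@4 c2@6, authorship ...1.2.
After op 4 (delete): buffer="vcfpi" (len 5), cursors c1@3 c2@4, authorship .....
After op 5 (delete): buffer="vci" (len 3), cursors c1@2 c2@2, authorship ...
After op 6 (delete): buffer="i" (len 1), cursors c1@0 c2@0, authorship .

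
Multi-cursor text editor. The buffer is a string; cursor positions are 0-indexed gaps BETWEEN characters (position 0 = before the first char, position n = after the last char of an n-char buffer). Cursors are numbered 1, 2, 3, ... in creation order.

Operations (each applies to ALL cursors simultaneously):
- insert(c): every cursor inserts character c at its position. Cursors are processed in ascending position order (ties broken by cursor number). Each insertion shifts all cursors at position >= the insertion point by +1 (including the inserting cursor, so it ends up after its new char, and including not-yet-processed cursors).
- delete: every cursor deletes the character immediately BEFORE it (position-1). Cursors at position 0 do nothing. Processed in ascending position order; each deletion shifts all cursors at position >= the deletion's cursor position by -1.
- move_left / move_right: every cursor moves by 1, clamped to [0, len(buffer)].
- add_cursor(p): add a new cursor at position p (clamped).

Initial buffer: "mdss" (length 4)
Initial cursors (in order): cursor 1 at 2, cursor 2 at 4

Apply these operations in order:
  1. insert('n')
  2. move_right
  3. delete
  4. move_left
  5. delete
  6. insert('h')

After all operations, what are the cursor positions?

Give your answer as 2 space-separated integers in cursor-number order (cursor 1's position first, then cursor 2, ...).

After op 1 (insert('n')): buffer="mdnssn" (len 6), cursors c1@3 c2@6, authorship ..1..2
After op 2 (move_right): buffer="mdnssn" (len 6), cursors c1@4 c2@6, authorship ..1..2
After op 3 (delete): buffer="mdns" (len 4), cursors c1@3 c2@4, authorship ..1.
After op 4 (move_left): buffer="mdns" (len 4), cursors c1@2 c2@3, authorship ..1.
After op 5 (delete): buffer="ms" (len 2), cursors c1@1 c2@1, authorship ..
After op 6 (insert('h')): buffer="mhhs" (len 4), cursors c1@3 c2@3, authorship .12.

Answer: 3 3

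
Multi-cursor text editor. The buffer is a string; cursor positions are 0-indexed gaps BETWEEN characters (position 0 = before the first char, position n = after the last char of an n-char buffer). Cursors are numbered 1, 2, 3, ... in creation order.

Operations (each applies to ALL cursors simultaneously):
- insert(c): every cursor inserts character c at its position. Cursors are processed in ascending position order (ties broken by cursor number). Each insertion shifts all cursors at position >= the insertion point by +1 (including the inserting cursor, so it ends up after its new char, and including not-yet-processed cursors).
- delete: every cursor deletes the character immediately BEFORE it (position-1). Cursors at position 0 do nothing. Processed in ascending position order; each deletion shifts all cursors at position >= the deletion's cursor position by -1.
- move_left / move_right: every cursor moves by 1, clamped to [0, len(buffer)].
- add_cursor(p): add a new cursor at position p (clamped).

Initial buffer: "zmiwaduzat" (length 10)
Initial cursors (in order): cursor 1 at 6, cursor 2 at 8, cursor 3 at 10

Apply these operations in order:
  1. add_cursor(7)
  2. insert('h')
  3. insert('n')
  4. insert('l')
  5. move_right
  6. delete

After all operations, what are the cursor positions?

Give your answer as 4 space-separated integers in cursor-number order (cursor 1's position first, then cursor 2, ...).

Answer: 9 15 18 12

Derivation:
After op 1 (add_cursor(7)): buffer="zmiwaduzat" (len 10), cursors c1@6 c4@7 c2@8 c3@10, authorship ..........
After op 2 (insert('h')): buffer="zmiwadhuhzhath" (len 14), cursors c1@7 c4@9 c2@11 c3@14, authorship ......1.4.2..3
After op 3 (insert('n')): buffer="zmiwadhnuhnzhnathn" (len 18), cursors c1@8 c4@11 c2@14 c3@18, authorship ......11.44.22..33
After op 4 (insert('l')): buffer="zmiwadhnluhnlzhnlathnl" (len 22), cursors c1@9 c4@13 c2@17 c3@22, authorship ......111.444.222..333
After op 5 (move_right): buffer="zmiwadhnluhnlzhnlathnl" (len 22), cursors c1@10 c4@14 c2@18 c3@22, authorship ......111.444.222..333
After op 6 (delete): buffer="zmiwadhnlhnlhnlthn" (len 18), cursors c1@9 c4@12 c2@15 c3@18, authorship ......111444222.33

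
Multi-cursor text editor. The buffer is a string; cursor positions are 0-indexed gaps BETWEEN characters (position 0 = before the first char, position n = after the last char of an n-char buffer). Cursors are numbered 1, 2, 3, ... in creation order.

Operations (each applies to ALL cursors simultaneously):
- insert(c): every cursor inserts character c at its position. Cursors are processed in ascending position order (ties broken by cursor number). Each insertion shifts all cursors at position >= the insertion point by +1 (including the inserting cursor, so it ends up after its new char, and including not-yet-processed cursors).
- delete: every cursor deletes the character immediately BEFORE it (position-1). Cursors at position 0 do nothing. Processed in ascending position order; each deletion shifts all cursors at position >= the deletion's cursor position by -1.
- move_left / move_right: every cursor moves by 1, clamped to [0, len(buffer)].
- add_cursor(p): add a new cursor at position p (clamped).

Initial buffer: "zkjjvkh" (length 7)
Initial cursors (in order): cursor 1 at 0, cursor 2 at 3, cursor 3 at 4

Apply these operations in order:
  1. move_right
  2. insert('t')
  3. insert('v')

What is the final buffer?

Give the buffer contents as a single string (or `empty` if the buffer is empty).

After op 1 (move_right): buffer="zkjjvkh" (len 7), cursors c1@1 c2@4 c3@5, authorship .......
After op 2 (insert('t')): buffer="ztkjjtvtkh" (len 10), cursors c1@2 c2@6 c3@8, authorship .1...2.3..
After op 3 (insert('v')): buffer="ztvkjjtvvtvkh" (len 13), cursors c1@3 c2@8 c3@11, authorship .11...22.33..

Answer: ztvkjjtvvtvkh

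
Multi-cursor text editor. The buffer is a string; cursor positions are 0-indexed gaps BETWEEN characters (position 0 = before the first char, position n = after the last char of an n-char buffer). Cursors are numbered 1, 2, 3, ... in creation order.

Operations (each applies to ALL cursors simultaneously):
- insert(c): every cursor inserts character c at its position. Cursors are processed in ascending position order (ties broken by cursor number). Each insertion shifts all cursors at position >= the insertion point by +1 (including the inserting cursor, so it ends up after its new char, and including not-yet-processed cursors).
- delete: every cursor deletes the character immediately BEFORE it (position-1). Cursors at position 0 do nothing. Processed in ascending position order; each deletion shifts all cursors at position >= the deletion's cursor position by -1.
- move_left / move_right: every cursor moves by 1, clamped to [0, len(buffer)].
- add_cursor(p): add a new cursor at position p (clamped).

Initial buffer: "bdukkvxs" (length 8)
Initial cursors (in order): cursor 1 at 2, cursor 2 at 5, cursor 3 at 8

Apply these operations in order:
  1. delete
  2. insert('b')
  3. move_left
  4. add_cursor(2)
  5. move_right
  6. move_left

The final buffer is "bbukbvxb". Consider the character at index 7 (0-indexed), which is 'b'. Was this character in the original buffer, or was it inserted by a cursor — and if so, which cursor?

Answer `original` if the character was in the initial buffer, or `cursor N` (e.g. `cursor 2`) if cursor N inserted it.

Answer: cursor 3

Derivation:
After op 1 (delete): buffer="bukvx" (len 5), cursors c1@1 c2@3 c3@5, authorship .....
After op 2 (insert('b')): buffer="bbukbvxb" (len 8), cursors c1@2 c2@5 c3@8, authorship .1..2..3
After op 3 (move_left): buffer="bbukbvxb" (len 8), cursors c1@1 c2@4 c3@7, authorship .1..2..3
After op 4 (add_cursor(2)): buffer="bbukbvxb" (len 8), cursors c1@1 c4@2 c2@4 c3@7, authorship .1..2..3
After op 5 (move_right): buffer="bbukbvxb" (len 8), cursors c1@2 c4@3 c2@5 c3@8, authorship .1..2..3
After op 6 (move_left): buffer="bbukbvxb" (len 8), cursors c1@1 c4@2 c2@4 c3@7, authorship .1..2..3
Authorship (.=original, N=cursor N): . 1 . . 2 . . 3
Index 7: author = 3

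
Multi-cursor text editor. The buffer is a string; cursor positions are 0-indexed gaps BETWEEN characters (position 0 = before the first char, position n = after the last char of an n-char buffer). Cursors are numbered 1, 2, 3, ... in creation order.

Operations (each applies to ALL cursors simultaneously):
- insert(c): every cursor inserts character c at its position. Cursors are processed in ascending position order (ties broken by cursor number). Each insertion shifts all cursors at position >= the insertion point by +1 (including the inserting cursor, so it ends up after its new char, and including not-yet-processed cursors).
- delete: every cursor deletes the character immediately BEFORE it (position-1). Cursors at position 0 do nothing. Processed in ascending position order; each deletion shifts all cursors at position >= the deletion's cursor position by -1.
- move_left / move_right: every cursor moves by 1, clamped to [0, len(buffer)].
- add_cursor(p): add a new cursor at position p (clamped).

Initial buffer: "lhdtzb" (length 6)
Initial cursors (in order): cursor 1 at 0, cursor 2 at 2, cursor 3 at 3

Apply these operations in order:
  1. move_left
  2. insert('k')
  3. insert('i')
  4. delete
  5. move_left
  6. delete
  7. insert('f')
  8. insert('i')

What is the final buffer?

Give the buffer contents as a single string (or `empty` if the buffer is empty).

After op 1 (move_left): buffer="lhdtzb" (len 6), cursors c1@0 c2@1 c3@2, authorship ......
After op 2 (insert('k')): buffer="klkhkdtzb" (len 9), cursors c1@1 c2@3 c3@5, authorship 1.2.3....
After op 3 (insert('i')): buffer="kilkihkidtzb" (len 12), cursors c1@2 c2@5 c3@8, authorship 11.22.33....
After op 4 (delete): buffer="klkhkdtzb" (len 9), cursors c1@1 c2@3 c3@5, authorship 1.2.3....
After op 5 (move_left): buffer="klkhkdtzb" (len 9), cursors c1@0 c2@2 c3@4, authorship 1.2.3....
After op 6 (delete): buffer="kkkdtzb" (len 7), cursors c1@0 c2@1 c3@2, authorship 123....
After op 7 (insert('f')): buffer="fkfkfkdtzb" (len 10), cursors c1@1 c2@3 c3@5, authorship 112233....
After op 8 (insert('i')): buffer="fikfikfikdtzb" (len 13), cursors c1@2 c2@5 c3@8, authorship 111222333....

Answer: fikfikfikdtzb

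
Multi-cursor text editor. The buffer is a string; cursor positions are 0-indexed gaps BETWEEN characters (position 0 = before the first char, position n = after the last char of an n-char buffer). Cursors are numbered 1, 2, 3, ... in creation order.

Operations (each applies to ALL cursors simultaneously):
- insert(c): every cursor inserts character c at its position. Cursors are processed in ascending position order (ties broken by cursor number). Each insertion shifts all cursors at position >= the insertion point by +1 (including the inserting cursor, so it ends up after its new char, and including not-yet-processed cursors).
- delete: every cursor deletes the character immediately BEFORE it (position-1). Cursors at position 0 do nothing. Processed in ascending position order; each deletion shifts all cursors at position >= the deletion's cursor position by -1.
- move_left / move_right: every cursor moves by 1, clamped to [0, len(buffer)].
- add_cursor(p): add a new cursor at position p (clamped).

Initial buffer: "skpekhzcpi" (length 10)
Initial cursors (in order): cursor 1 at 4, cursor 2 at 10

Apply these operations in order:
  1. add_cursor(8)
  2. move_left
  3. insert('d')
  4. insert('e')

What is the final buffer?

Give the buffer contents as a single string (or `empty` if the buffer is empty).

Answer: skpdeekhzdecpdei

Derivation:
After op 1 (add_cursor(8)): buffer="skpekhzcpi" (len 10), cursors c1@4 c3@8 c2@10, authorship ..........
After op 2 (move_left): buffer="skpekhzcpi" (len 10), cursors c1@3 c3@7 c2@9, authorship ..........
After op 3 (insert('d')): buffer="skpdekhzdcpdi" (len 13), cursors c1@4 c3@9 c2@12, authorship ...1....3..2.
After op 4 (insert('e')): buffer="skpdeekhzdecpdei" (len 16), cursors c1@5 c3@11 c2@15, authorship ...11....33..22.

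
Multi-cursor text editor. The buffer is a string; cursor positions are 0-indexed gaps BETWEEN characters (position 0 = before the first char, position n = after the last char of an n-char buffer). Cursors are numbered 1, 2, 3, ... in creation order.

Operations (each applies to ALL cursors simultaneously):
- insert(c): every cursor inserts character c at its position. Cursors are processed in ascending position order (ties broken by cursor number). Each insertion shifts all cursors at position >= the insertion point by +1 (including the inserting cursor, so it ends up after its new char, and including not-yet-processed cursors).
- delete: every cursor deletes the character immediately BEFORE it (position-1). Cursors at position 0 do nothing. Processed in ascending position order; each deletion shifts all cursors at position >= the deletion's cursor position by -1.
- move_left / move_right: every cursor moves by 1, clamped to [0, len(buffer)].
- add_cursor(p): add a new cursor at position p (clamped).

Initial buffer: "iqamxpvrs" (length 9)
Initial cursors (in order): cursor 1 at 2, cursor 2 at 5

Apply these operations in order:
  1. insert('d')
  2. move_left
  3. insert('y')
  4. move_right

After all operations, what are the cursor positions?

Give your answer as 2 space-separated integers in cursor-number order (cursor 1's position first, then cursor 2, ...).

Answer: 4 9

Derivation:
After op 1 (insert('d')): buffer="iqdamxdpvrs" (len 11), cursors c1@3 c2@7, authorship ..1...2....
After op 2 (move_left): buffer="iqdamxdpvrs" (len 11), cursors c1@2 c2@6, authorship ..1...2....
After op 3 (insert('y')): buffer="iqydamxydpvrs" (len 13), cursors c1@3 c2@8, authorship ..11...22....
After op 4 (move_right): buffer="iqydamxydpvrs" (len 13), cursors c1@4 c2@9, authorship ..11...22....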